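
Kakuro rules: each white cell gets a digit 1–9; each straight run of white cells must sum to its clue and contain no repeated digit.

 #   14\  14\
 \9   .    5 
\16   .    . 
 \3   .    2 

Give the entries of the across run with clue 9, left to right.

16 in 2 cells must be {7,9}; 3 in 2 cells must be {1,2}.
R1C1 = 9 − 5 = 4 completes the 9 across.
R2C2 = 14 − 7 = 7 completes the 14 down.
R3C1 = 3 − 2 = 1 completes the 3 across.
R2C1 = 16 − 7 = 9 completes the 16 across.

4 5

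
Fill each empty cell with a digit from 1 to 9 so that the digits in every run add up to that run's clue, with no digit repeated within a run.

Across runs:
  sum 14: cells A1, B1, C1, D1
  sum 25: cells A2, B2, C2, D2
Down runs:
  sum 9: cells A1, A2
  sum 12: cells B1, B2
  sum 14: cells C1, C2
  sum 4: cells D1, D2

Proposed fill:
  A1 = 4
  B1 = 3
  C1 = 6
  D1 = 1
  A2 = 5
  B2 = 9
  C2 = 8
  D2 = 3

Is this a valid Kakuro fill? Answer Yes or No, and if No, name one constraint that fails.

Yes

Across: 4+3+6+1=14; 5+9+8+3=25. Down: 4+5=9; 3+9=12; 6+8=14; 1+3=4. No digit repeats within any run.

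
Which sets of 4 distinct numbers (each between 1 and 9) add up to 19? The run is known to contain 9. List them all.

{1,2,7,9}; {1,3,6,9}; {1,4,5,9}; {2,3,5,9}

4 distinct digits from 1–9 sum between 10 and 30.
Keeping only sets containing 9.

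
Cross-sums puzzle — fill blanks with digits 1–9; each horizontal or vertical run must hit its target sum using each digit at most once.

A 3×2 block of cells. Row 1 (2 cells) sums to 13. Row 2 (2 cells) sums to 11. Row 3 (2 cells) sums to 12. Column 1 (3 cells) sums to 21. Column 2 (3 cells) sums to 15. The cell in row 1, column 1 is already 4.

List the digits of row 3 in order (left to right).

8, 4

(1,2) = 13 − 4 = 9 completes the 13 across.
No cell is forced outright now. (2,1) can only be 8 or 9 (the digits allowed by both its 11 across and its 21 down). If (2,1) = 8: then (2,2) would have to be in {3} for the 11 across but in {1,2,4,5} for the 15 down — contradiction. So (2,1) = 9.
(2,2) = 11 − 9 = 2 completes the 11 across.
(3,1) = 21 − 13 = 8 completes the 21 down.
(3,2) = 12 − 8 = 4 completes the 12 across.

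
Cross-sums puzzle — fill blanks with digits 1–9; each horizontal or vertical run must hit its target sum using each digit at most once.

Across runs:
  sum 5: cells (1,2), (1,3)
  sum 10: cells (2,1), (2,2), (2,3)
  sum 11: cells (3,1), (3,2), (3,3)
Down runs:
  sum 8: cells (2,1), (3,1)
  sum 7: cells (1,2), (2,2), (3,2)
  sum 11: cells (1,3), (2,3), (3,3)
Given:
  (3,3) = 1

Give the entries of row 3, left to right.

7 in 3 cells must be {1,2,4}.
Nothing is forced directly, so branch on (3,2), whose candidates are 2 or 4. If (3,2) = 2: then (3,1) would have to be in {8} for the 11 across but in {1,2,3,5,6,7} for the 8 down — contradiction. So (3,2) = 4.
(3,1) = 11 − 5 = 6 completes the 11 across.
(2,1) = 8 − 6 = 2 completes the 8 down.
Given what's placed, (2,2) must be 1 to fit the 10 across and 7 down.
(2,3) = 10 − 3 = 7 completes the 10 across.
(1,2) = 7 − 5 = 2 completes the 7 down.
(1,3) = 5 − 2 = 3 completes the 5 across.

6, 4, 1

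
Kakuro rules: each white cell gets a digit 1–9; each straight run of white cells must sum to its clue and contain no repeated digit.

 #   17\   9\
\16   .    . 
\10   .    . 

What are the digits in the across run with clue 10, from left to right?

8 2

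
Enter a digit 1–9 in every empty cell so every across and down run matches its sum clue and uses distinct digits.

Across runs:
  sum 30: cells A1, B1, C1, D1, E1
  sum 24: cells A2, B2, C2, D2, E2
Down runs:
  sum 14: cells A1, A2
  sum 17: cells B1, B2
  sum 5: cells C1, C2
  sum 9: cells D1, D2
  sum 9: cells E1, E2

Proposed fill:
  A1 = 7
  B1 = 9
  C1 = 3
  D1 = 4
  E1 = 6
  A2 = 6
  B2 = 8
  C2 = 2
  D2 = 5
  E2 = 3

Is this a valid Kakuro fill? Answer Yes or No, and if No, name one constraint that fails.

No — the across run A1–E1 sums to 29, not 30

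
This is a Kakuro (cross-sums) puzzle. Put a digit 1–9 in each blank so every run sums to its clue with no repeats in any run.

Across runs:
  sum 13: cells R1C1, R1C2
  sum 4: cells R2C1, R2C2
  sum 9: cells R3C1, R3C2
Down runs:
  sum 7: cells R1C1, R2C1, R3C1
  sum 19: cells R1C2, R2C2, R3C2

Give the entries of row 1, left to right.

4, 9

4 in 2 cells must be {1,3}; 7 in 3 cells must be {1,2,4}.
The 13 across and the 7 down share only 4, so R1C1 = 4.
R1C2 = 13 − 4 = 9 completes the 13 across.
Given what's placed, R2C1 must be 1 to fit the 4 across and 7 down.
R2C2 = 4 − 1 = 3 completes the 4 across.
R3C1 = 7 − 5 = 2 completes the 7 down.
R3C2 = 9 − 2 = 7 completes the 9 across.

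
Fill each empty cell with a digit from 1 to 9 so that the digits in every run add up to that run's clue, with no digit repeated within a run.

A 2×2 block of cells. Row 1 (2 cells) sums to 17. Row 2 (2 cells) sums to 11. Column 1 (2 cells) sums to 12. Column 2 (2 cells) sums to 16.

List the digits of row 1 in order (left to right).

8 9

17 in 2 cells must be {8,9}; 16 in 2 cells must be {7,9}.
The 17 across and the 16 down share only 9, so (1,2) = 9.
(2,2) = 16 − 9 = 7 completes the 16 down.
(1,1) = 17 − 9 = 8 completes the 17 across.
(2,1) = 11 − 7 = 4 completes the 11 across.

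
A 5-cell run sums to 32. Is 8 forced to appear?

Yes

Every partition of 32 into 5 distinct digits includes 8: {2,6,7,8,9}, {3,5,7,8,9}, {4,5,6,8,9}.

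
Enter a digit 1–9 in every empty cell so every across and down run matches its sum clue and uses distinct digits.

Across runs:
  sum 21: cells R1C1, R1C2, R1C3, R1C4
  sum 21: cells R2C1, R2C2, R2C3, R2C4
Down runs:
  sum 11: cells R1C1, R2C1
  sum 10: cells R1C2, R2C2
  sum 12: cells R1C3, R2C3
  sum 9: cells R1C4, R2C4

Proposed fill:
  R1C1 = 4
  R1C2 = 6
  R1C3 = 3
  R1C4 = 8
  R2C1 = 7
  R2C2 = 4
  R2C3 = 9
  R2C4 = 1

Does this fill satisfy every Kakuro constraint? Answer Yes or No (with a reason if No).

Across: 4+6+3+8=21; 7+4+9+1=21. Down: 4+7=11; 6+4=10; 3+9=12; 8+1=9. No digit repeats within any run.

Yes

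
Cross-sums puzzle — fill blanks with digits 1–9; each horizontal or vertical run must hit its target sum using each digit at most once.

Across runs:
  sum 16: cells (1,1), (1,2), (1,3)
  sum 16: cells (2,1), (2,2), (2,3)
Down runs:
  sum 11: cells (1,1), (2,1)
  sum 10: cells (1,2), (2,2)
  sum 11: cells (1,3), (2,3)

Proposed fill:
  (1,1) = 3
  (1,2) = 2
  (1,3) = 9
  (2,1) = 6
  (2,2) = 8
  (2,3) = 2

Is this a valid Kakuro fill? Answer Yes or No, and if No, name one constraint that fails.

No — the across run (1,1)–(1,3) sums to 14, not 16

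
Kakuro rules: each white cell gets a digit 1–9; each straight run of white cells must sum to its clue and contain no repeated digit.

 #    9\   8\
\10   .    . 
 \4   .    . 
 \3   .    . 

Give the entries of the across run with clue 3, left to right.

4 in 2 cells must be {1,3}; 3 in 2 cells must be {1,2}.
Nothing is forced directly, so branch on R3C2, whose candidates are 1 or 2. If R3C2 = 2: that forces R1C2 = 1, after which R2C2 would have to be in {1,3} for the 4 across but in {5} for the 8 down — contradiction. So R3C2 = 1.
Given what's placed, R2C2 must be 3 to fit the 4 across and 8 down.
R3C1 = 3 − 1 = 2 completes the 3 across.
R1C2 = 8 − 4 = 4 completes the 8 down.
R2C1 = 4 − 3 = 1 completes the 4 across.
R1C1 = 10 − 4 = 6 completes the 10 across.

2 1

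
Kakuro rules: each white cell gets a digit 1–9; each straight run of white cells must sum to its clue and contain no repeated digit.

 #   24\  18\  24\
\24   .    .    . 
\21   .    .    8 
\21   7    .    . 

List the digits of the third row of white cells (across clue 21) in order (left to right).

7, 5, 9

24 in 3 cells must be {7,8,9}.
Given what's placed, R2C1 must be 9 to fit the 21 across and 24 down.
R2C2 = 21 − 17 = 4 completes the 21 across.
Given what's placed, R3C3 must be 9 to fit the 21 across and 24 down.
R1C1 = 24 − 16 = 8 completes the 24 down.
Given what's placed, R1C2 must be 9 to fit the 24 across and 18 down.
R1C3 = 24 − 17 = 7 completes the 24 across.
R3C2 = 21 − 16 = 5 completes the 21 across.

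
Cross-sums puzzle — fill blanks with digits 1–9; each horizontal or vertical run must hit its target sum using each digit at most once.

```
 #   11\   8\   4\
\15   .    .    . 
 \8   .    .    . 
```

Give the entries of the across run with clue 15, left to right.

7 5 3

4 in 2 cells must be {1,3}.
Nothing is forced directly, so branch on R1C3, whose candidates are 1 or 3. If R1C3 = 1: that forces R2C3 = 3, R2C1 = 4, R2C2 = 1, after which R1C1 would have to be in {5,6,8,9} for the 15 across but in {7} for the 11 down — contradiction. So R1C3 = 3.
R2C3 = 4 − 3 = 1 completes the 4 down.
Nothing is forced directly, so branch on R1C2, whose candidates are 5 or 7. If R1C2 = 7: that forces R1C1 = 5, after which R2C1 would have to be in {2,3,4,5} for the 8 across but in {6} for the 11 down — contradiction. So R1C2 = 5.
R1C1 = 15 − 8 = 7 completes the 15 across.
R2C1 = 11 − 7 = 4 completes the 11 down.
R2C2 = 8 − 5 = 3 completes the 8 across.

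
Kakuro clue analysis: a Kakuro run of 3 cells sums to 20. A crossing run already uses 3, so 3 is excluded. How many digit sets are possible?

3 distinct digits from 1–9 sum between 6 and 24.
Dropping sets that contain 3.
Enumerating: {4,7,9}, {5,6,9}, {5,7,8}.

3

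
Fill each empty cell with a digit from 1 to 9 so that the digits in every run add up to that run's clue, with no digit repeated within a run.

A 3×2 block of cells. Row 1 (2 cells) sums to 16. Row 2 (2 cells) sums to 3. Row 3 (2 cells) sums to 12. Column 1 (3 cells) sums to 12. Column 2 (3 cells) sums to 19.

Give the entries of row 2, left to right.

1 2

16 in 2 cells must be {7,9}; 3 in 2 cells must be {1,2}.
The 3 across and the 19 down share only 2, so (2,2) = 2.
Given what's placed, (1,2) must be 9 to fit the 16 across and 19 down.
(2,1) = 3 − 2 = 1 completes the 3 across.
(3,2) = 19 − 11 = 8 completes the 19 down.
(1,1) = 16 − 9 = 7 completes the 16 across.
(3,1) = 12 − 8 = 4 completes the 12 across.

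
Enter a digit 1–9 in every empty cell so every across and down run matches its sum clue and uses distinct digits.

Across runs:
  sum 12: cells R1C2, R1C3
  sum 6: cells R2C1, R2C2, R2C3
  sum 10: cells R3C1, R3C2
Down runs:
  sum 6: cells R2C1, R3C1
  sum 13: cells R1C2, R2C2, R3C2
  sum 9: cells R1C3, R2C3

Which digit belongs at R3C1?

4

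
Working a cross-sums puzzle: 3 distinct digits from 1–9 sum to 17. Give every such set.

{1,7,9}; {2,6,9}; {2,7,8}; {3,5,9}; {3,6,8}; {4,5,8}; {4,6,7}

3 distinct digits from 1–9 sum between 6 and 24.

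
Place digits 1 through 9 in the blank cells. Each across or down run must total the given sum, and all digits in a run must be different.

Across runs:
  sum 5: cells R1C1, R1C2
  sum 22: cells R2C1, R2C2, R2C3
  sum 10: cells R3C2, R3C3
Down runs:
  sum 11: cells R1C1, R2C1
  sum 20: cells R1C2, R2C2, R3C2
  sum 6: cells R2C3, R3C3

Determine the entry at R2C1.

The 22 across and the 6 down share only 5, so R2C3 = 5.
R3C3 = 6 − 5 = 1 completes the 6 down.
R3C2 = 10 − 1 = 9 completes the 10 across.
R2C2 = 8: the only remaining digit allowed by both the 22 across and the 20 down.
R1C2 = 20 − 17 = 3 completes the 20 down.
R2C1 = 22 − 13 = 9 completes the 22 across.
R1C1 = 5 − 3 = 2 completes the 5 across.

9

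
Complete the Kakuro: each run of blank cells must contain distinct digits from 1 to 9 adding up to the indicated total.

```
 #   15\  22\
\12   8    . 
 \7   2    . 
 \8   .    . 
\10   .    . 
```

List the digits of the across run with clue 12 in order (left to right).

R1C2 = 12 − 8 = 4 completes the 12 across.
R2C2 = 7 − 2 = 5 completes the 7 across.
Given what's placed, R3C1 must be 1 to fit the 8 across and 15 down.
R3C2 = 8 − 1 = 7 completes the 8 across.
R4C1 = 15 − 11 = 4 completes the 15 down.
R4C2 = 10 − 4 = 6 completes the 10 across.

8 4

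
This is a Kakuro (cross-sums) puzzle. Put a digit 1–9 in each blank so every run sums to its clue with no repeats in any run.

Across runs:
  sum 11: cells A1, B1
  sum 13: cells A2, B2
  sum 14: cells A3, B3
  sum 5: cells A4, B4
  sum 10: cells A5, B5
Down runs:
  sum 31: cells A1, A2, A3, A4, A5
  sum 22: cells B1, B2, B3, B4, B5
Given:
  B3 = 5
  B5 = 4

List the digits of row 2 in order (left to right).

5, 8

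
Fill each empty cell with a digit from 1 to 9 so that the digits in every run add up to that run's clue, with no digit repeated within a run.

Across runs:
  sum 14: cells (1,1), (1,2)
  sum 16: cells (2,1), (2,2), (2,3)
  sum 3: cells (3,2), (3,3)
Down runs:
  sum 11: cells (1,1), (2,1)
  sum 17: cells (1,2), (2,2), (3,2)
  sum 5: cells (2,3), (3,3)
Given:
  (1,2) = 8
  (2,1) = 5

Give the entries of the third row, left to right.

2, 1

3 in 2 cells must be {1,2}.
(1,1) = 14 − 8 = 6 completes the 14 across.
(3,2) = 2: the only remaining digit allowed by both the 3 across and the 17 down.
(3,3) = 3 − 2 = 1 completes the 3 across.
(2,2) = 17 − 10 = 7 completes the 17 down.
(2,3) = 16 − 12 = 4 completes the 16 across.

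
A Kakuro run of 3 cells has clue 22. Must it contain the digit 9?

Every partition of 22 into 3 distinct digits includes 9: {5,8,9}, {6,7,9}.

Yes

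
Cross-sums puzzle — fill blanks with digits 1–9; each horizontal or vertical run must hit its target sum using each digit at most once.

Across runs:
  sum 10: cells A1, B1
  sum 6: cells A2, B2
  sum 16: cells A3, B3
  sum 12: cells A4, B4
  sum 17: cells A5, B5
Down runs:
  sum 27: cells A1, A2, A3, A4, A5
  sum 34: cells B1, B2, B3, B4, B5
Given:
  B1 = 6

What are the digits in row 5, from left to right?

16 in 2 cells must be {7,9}; 17 in 2 cells must be {8,9}; 34 in 5 cells must be {4,6,7,8,9}.
A1 = 10 − 6 = 4 completes the 10 across.
Given what's placed, B2 must be 4 to fit the 6 across and 34 down.
A2 = 6 − 4 = 2 completes the 6 across.
No cell is forced outright now. A3 can only be 7 or 9 (the digits allowed by both its 16 across and its 27 down). If A3 = 9: that forces B3 = 7, after which A5 would have to be in {8,9} for the 17 across but in {5,7} for the 27 down — contradiction. So A3 = 7.
B3 = 16 − 7 = 9 completes the 16 across.
Given what's placed, B5 must be 8 to fit the 17 across and 34 down.
B4 = 34 − 27 = 7 completes the 34 down.
A5 = 17 − 8 = 9 completes the 17 across.

9, 8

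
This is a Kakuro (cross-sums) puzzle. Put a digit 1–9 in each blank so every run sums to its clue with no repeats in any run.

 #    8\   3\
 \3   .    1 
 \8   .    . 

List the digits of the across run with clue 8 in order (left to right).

6, 2

3 in 2 cells must be {1,2}.
R1C1 = 3 − 1 = 2 completes the 3 across.
R2C1 = 8 − 2 = 6 completes the 8 down.
R2C2 = 8 − 6 = 2 completes the 8 across.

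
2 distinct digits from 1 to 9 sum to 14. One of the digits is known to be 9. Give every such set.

2 distinct digits from 1–9 sum between 3 and 17.
Keeping only sets containing 9.
Only one set works: {5,9}.

{5,9}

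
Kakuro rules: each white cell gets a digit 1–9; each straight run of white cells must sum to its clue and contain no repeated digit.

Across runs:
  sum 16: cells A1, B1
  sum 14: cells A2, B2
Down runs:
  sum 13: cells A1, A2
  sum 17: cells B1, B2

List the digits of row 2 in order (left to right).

6, 8

16 in 2 cells must be {7,9}; 17 in 2 cells must be {8,9}.
The 16 across and the 17 down share only 9, so B1 = 9.
B2 = 17 − 9 = 8 completes the 17 down.
A1 = 16 − 9 = 7 completes the 16 across.
A2 = 14 − 8 = 6 completes the 14 across.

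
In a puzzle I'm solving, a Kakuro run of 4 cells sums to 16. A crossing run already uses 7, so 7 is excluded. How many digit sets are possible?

4 distinct digits from 1–9 sum between 10 and 30.
Dropping sets that contain 7.
Enumerating: {1,2,4,9}, {1,2,5,8}, {1,3,4,8}, {1,4,5,6}, {2,3,5,6}.

5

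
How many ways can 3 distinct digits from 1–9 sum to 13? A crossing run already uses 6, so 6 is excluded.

3 distinct digits from 1–9 sum between 6 and 24.
Dropping sets that contain 6.
Enumerating: {1,3,9}, {1,4,8}, {1,5,7}, {2,3,8}, {2,4,7}.

5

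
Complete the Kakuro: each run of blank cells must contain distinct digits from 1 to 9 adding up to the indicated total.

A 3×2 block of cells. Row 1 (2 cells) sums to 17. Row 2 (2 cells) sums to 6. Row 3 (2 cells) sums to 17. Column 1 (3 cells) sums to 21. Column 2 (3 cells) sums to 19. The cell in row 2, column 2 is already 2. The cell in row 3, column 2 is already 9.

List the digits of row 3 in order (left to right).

8 9

17 in 2 cells must be {8,9}.
(1,2) = 19 − 11 = 8 completes the 19 down.
(2,1) = 6 − 2 = 4 completes the 6 across.
(3,1) = 17 − 9 = 8 completes the 17 across.
(1,1) = 17 − 8 = 9 completes the 17 across.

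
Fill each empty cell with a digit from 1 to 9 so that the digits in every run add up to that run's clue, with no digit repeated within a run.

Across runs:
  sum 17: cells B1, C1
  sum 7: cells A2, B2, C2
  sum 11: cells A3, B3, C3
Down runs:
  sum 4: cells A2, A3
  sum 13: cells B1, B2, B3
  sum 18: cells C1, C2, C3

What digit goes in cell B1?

17 in 2 cells must be {8,9}; 7 in 3 cells must be {1,2,4}; 4 in 2 cells must be {1,3}.
Only 1 fits A2 under both its across sum 7 and down sum 4.
A3 = 4 − 1 = 3 completes the 4 down.
Nothing is forced directly, so branch on B1, whose candidates are 8 or 9. If B1 = 9: that forces C1 = 8, after which B2 would have to be in {2,4} for the 7 across but in {1,3} for the 13 down — contradiction. So B1 = 8.

8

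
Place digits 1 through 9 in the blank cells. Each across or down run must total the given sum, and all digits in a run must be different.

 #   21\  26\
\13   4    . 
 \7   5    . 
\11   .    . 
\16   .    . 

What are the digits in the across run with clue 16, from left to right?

9 7

16 in 2 cells must be {7,9}.
R1C2 = 13 − 4 = 9 completes the 13 across.
R2C2 = 7 − 5 = 2 completes the 7 across.
R4C1 = 9: the only remaining digit allowed by both the 16 across and the 21 down.
R4C2 = 16 − 9 = 7 completes the 16 across.
R3C1 = 21 − 18 = 3 completes the 21 down.
R3C2 = 11 − 3 = 8 completes the 11 across.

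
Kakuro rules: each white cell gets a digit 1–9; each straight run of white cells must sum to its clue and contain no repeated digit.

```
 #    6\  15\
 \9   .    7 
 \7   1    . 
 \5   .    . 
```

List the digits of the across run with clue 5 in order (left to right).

3, 2

6 in 3 cells must be {1,2,3}.
R1C1 = 9 − 7 = 2 completes the 9 across.
R2C2 = 7 − 1 = 6 completes the 7 across.
R3C1 = 6 − 3 = 3 completes the 6 down.
R3C2 = 5 − 3 = 2 completes the 5 across.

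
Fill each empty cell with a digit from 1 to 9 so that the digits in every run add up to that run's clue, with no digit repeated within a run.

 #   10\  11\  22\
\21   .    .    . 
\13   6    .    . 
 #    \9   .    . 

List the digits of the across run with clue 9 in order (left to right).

1 8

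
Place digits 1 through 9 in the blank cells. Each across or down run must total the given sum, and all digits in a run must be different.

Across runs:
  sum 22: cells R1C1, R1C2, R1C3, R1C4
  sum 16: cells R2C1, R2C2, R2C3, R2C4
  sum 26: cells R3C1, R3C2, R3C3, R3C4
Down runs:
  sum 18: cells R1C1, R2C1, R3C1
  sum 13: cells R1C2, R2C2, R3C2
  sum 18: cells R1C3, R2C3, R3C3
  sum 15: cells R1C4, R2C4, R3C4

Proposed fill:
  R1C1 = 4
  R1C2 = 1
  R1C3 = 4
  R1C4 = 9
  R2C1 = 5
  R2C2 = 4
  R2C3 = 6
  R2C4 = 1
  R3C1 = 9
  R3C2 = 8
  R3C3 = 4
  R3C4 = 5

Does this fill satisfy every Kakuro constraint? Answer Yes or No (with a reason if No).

No — the across run R1C1–R1C4 sums to 18, not 22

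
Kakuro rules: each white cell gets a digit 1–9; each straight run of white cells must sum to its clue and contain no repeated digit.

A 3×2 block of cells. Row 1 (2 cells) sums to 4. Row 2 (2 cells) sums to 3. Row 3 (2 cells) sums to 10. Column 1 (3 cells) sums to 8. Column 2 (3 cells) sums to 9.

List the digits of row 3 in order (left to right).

4 6

4 in 2 cells must be {1,3}; 3 in 2 cells must be {1,2}.
Nothing is forced directly, so branch on (1,1), whose candidates are 1 or 3. If (1,1) = 1: that forces (1,2) = 3, (2,1) = 2, (2,2) = 1, after which (3,1) would have to be in {1,2,3,4,6,7,8,9} for the 10 across but in {5} for the 8 down — contradiction. So (1,1) = 3.
(1,2) = 4 − 3 = 1 completes the 4 across.
Given what's placed, (2,1) must be 1 to fit the 3 across and 8 down.
(2,2) = 3 − 1 = 2 completes the 3 across.
(3,1) = 8 − 4 = 4 completes the 8 down.
(3,2) = 10 − 4 = 6 completes the 10 across.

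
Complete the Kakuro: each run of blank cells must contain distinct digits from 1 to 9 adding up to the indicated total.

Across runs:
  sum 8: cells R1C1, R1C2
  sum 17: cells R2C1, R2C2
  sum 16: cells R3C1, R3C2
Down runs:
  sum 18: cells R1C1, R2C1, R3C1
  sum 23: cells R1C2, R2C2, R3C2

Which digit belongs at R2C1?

9

17 in 2 cells must be {8,9}; 16 in 2 cells must be {7,9}; 23 in 3 cells must be {6,8,9}.
The 8 across and the 23 down share only 6, so R1C2 = 6.
Given what's placed, R3C2 must be 9 to fit the 16 across and 23 down.
R1C1 = 8 − 6 = 2 completes the 8 across.
R2C1 = 9: the only remaining digit allowed by both the 17 across and the 18 down.
R2C2 = 17 − 9 = 8 completes the 17 across.
R3C1 = 16 − 9 = 7 completes the 16 across.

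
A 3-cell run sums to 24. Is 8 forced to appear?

The only way to make 24 from 3 distinct digits is {7,8,9}, which contains 8.

Yes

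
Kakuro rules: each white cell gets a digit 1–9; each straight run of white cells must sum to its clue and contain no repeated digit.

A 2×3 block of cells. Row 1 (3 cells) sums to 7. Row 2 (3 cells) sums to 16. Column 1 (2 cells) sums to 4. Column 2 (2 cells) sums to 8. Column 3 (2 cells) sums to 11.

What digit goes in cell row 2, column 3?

7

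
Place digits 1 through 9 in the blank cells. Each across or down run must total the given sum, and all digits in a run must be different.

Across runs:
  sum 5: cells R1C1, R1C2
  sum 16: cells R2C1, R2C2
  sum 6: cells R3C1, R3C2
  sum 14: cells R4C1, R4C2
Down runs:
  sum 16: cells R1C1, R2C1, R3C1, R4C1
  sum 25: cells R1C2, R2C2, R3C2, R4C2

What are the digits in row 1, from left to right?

2, 3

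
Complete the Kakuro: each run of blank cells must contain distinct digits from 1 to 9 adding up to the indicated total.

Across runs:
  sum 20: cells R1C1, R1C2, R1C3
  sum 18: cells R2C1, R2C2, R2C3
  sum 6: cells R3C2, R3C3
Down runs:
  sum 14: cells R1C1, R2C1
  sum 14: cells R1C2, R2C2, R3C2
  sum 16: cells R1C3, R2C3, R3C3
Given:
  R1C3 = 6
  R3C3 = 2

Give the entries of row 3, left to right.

R2C3 = 16 − 8 = 8 completes the 16 down.
R3C2 = 6 − 2 = 4 completes the 6 across.
R1C2 = 9: the only remaining digit allowed by both the 20 across and the 14 down.
R2C2 = 14 − 13 = 1 completes the 14 down.
R1C1 = 20 − 15 = 5 completes the 20 across.
R2C1 = 18 − 9 = 9 completes the 18 across.

4, 2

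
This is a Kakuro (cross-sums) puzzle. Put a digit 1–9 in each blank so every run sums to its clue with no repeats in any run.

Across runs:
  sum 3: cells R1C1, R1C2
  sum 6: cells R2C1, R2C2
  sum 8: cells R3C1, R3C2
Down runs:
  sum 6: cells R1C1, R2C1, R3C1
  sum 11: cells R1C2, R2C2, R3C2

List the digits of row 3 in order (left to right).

3 in 2 cells must be {1,2}; 6 in 3 cells must be {1,2,3}.
Nothing is forced directly, so branch on R1C1, whose candidates are 1 or 2. If R1C1 = 2: that forces R1C2 = 1, R2C1 = 1, after which R2C2 would have to be in {5} for the 6 across but in {2,3,4,6,7,8} for the 11 down — contradiction. So R1C1 = 1.
R1C2 = 3 − 1 = 2 completes the 3 across.
Given what's placed, R2C1 must be 2 to fit the 6 across and 6 down.
R2C2 = 6 − 2 = 4 completes the 6 across.
R3C1 = 6 − 3 = 3 completes the 6 down.
R3C2 = 8 − 3 = 5 completes the 8 across.

3 5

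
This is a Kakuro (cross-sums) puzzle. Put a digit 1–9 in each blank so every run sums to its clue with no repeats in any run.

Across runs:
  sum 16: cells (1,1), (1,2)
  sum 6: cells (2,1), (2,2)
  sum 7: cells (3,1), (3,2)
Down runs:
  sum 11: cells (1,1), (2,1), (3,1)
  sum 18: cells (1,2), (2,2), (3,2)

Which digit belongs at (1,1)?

16 in 2 cells must be {7,9}.
The 16 across and the 11 down share only 7, so (1,1) = 7.
(1,2) = 16 − 7 = 9 completes the 16 across.
Given what's placed, (2,1) must be 1 to fit the 6 across and 11 down.
(2,2) = 6 − 1 = 5 completes the 6 across.
(3,1) = 11 − 8 = 3 completes the 11 down.
(3,2) = 7 − 3 = 4 completes the 7 across.

7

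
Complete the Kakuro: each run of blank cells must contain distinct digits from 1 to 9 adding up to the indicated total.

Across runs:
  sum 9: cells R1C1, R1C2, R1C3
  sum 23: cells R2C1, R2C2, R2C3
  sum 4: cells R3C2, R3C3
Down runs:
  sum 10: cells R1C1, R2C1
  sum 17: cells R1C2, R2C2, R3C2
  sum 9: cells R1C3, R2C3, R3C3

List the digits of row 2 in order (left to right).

9 8 6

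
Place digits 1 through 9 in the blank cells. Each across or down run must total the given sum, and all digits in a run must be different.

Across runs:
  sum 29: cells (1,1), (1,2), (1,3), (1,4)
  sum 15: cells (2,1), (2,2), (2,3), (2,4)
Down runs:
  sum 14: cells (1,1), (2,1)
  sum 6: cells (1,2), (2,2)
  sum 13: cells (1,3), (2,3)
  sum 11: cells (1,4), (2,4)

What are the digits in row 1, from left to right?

9 5 7 8

29 in 4 cells must be {5,7,8,9}.
Only 5 fits (1,2) under both its across sum 29 and down sum 6.
(2,2) = 6 − 5 = 1 completes the 6 down.
Nothing is forced directly, so branch on (1,1), whose candidates are 8 or 9. If (1,1) = 8: that forces (2,1) = 6, (2,3) = 5, (2,4) = 3, after which (1,3) would have to be in {7,9} for the 29 across but in {8} for the 13 down — contradiction. So (1,1) = 9.
(2,1) = 14 − 9 = 5 completes the 14 down.
No cell is forced outright now. (2,3) can only be 6 or 7 (the digits allowed by both its 15 across and its 13 down). If (2,3) = 7: then (1,3) would have to be in {7,8} for the 29 across but in {6} for the 13 down — contradiction. So (2,3) = 6.
(1,3) = 13 − 6 = 7 completes the 13 down.
(1,4) = 29 − 21 = 8 completes the 29 across.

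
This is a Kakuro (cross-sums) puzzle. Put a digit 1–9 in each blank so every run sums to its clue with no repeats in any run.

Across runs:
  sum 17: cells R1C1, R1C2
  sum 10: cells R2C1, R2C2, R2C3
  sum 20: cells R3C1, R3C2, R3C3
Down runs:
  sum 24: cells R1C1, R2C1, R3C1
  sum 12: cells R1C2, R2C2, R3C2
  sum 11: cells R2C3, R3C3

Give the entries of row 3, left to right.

8 3 9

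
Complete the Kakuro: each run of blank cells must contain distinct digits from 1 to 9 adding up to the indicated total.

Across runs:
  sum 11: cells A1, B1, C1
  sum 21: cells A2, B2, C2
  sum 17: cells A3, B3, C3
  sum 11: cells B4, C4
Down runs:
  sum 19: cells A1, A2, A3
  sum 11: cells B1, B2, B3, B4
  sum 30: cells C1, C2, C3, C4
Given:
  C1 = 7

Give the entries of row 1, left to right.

11 in 4 cells must be {1,2,3,5}; 30 in 4 cells must be {6,7,8,9}.
Given what's placed, A1 must be 3 to fit the 11 across and 19 down.
B1 = 11 − 10 = 1 completes the 11 across.

3, 1, 7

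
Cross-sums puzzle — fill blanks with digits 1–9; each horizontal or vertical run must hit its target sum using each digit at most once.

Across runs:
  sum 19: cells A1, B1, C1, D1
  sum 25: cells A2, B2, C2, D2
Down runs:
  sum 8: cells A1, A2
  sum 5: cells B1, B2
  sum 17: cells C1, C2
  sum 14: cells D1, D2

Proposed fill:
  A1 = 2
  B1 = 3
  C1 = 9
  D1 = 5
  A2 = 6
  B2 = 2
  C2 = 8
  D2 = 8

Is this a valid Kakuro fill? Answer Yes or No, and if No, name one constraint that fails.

No — the down run D1–D2 sums to 13, not 14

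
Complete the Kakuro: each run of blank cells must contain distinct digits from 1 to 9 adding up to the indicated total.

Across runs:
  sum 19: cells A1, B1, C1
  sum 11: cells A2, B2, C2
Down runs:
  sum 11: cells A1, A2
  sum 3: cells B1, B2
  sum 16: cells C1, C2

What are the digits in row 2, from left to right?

3 1 7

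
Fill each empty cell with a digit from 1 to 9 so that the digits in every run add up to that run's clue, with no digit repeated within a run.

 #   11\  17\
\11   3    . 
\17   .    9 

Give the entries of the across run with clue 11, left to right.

3 8

17 in 2 cells must be {8,9}.
R1C2 = 11 − 3 = 8 completes the 11 across.
R2C1 = 17 − 9 = 8 completes the 17 across.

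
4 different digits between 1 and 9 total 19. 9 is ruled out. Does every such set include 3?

Counterexample: {1,4,6,8} sums to 19 under that restriction without using 3.

No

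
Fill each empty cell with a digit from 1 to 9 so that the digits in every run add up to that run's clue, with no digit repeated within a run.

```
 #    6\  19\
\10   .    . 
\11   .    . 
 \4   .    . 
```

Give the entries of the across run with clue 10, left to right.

4 in 2 cells must be {1,3}; 6 in 3 cells must be {1,2,3}.
The 4 across and the 19 down share only 3, so R3C2 = 3.
R3C1 = 4 − 3 = 1 completes the 4 across.
Nothing is forced directly, so branch on R1C1, whose candidates are 2 or 3. If R1C1 = 2: then R1C2 would have to be in {8} for the 10 across but in {7,9} for the 19 down — contradiction. So R1C1 = 3.
R1C2 = 10 − 3 = 7 completes the 10 across.
R2C1 = 6 − 4 = 2 completes the 6 down.
R2C2 = 11 − 2 = 9 completes the 11 across.

3 7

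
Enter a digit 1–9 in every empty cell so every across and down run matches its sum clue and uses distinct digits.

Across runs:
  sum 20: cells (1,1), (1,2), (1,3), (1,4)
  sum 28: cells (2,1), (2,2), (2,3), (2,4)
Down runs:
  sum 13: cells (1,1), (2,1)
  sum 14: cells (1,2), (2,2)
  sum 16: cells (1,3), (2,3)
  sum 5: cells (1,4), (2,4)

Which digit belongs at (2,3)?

16 in 2 cells must be {7,9}.
Only 4 fits (2,4) under both its across sum 28 and down sum 5.
(1,4) = 5 − 4 = 1 completes the 5 down.
Nothing is forced directly, so branch on (2,2), whose candidates are 8 or 9. If (2,2) = 9: that forces (1,2) = 5, after which (1,3) would have to be in {6,8} for the 20 across but in {7,9} for the 16 down — contradiction. So (2,2) = 8.
(1,2) = 14 − 8 = 6 completes the 14 down.
(1,3) = 9: the only remaining digit allowed by both the 20 across and the 16 down.
(2,3) = 16 − 9 = 7 completes the 16 down.

7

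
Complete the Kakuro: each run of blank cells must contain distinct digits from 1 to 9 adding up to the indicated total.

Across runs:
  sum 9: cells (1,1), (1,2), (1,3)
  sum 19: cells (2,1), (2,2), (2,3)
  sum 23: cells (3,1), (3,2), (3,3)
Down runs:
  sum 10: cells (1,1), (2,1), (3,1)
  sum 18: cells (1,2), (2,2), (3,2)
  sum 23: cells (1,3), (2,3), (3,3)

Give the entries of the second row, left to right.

3 7 9

23 in 3 cells must be {6,8,9}.
Only 6 fits (1,3) under both its across sum 9 and down sum 23.
Only 6 fits (3,1) under both its across sum 23 and down sum 10.
(1,1) = 1: the only remaining digit allowed by both the 9 across and the 10 down.
(1,2) = 9 − 7 = 2 completes the 9 across.
(2,1) = 10 − 7 = 3 completes the 10 down.
Given what's placed, (2,3) must be 9 to fit the 19 across and 23 down.
(3,2) = 9: the only remaining digit allowed by both the 23 across and the 18 down.
(3,3) = 23 − 15 = 8 completes the 23 across.
(2,2) = 19 − 12 = 7 completes the 19 across.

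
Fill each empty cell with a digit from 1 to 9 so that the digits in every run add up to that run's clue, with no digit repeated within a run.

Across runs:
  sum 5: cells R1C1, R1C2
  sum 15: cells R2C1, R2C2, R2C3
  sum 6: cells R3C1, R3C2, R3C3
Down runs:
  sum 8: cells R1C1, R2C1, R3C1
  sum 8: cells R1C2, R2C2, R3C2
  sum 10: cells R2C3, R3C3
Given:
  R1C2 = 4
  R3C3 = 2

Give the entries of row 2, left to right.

6 in 3 cells must be {1,2,3}.
R1C1 = 5 − 4 = 1 completes the 5 across.
R2C3 = 10 − 2 = 8 completes the 10 down.
R3C1 = 3: the only remaining digit allowed by both the 6 across and the 8 down.
R3C2 = 6 − 5 = 1 completes the 6 across.
R2C1 = 8 − 4 = 4 completes the 8 down.
R2C2 = 15 − 12 = 3 completes the 15 across.

4, 3, 8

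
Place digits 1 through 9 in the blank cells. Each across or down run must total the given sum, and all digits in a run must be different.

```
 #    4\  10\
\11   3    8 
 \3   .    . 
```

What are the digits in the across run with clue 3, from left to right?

3 in 2 cells must be {1,2}; 4 in 2 cells must be {1,3}.
R2C1 = 4 − 3 = 1 completes the 4 down.
R2C2 = 3 − 1 = 2 completes the 3 across.

1, 2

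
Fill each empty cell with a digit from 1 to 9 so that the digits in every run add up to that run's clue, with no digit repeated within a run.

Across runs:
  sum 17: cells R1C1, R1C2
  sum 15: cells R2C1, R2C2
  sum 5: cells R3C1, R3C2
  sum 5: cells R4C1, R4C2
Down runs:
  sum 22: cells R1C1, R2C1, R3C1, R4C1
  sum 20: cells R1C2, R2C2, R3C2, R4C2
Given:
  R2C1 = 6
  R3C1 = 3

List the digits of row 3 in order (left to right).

17 in 2 cells must be {8,9}.
R2C2 = 15 − 6 = 9 completes the 15 across.
R3C2 = 5 − 3 = 2 completes the 5 across.
Given what's placed, R4C1 must be 4 to fit the 5 across and 22 down.
R4C2 = 5 − 4 = 1 completes the 5 across.
R1C1 = 22 − 13 = 9 completes the 22 down.
R1C2 = 17 − 9 = 8 completes the 17 across.

3, 2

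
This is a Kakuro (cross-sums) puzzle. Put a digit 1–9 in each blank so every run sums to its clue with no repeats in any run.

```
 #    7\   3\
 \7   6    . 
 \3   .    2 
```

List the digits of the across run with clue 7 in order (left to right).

3 in 2 cells must be {1,2}.
R1C2 = 7 − 6 = 1 completes the 7 across.
R2C1 = 3 − 2 = 1 completes the 3 across.

6, 1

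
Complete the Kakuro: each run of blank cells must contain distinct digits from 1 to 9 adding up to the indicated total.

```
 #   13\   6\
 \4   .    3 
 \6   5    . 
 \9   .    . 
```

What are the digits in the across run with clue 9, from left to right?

7 2

4 in 2 cells must be {1,3}; 6 in 3 cells must be {1,2,3}.
R1C1 = 4 − 3 = 1 completes the 4 across.
R2C2 = 6 − 5 = 1 completes the 6 across.
R3C1 = 13 − 6 = 7 completes the 13 down.
R3C2 = 9 − 7 = 2 completes the 9 across.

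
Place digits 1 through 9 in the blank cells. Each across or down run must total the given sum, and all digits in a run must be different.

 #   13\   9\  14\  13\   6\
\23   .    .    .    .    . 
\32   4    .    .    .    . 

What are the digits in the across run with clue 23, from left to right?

R1C1 = 13 − 4 = 9 completes the 13 down.
Given what's placed, R2C5 must be 5 to fit the 32 across and 6 down.
R1C5 = 6 − 5 = 1 completes the 6 down.
Nothing is forced directly, so branch on R2C2, whose candidates are 6 or 8. If R2C2 = 8: then R1C2 would have to be in {2,3,4,5,6,7,8} for the 23 across but in {1} for the 9 down — contradiction. So R2C2 = 6.
R1C2 = 9 − 6 = 3 completes the 9 down.
No cell is forced outright now. R1C3 can only be 6 or 8 (the digits allowed by both its 23 across and its 14 down). If R1C3 = 8: then R1C4 would have to be in {2} for the 23 across but in {4,5,6,7,8,9} for the 13 down — contradiction. So R1C3 = 6.
R1C4 = 23 − 19 = 4 completes the 23 across.

9, 3, 6, 4, 1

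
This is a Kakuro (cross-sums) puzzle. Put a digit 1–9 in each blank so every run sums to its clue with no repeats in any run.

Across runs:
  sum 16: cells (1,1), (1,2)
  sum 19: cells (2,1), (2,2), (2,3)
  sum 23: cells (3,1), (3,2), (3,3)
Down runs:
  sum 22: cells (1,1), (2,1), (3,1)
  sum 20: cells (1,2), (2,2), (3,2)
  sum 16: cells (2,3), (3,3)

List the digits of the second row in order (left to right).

16 in 2 cells must be {7,9}; 23 in 3 cells must be {6,8,9}.
Only 9 fits (3,3) under both its across sum 23 and down sum 16.
(2,3) = 16 − 9 = 7 completes the 16 down.
Nothing is forced directly, so branch on (3,2), whose candidates are 6 or 8. If (3,2) = 6: that forces (1,2) = 9, after which (2,2) would have to be in {3,4,8,9} for the 19 across but in {5} for the 20 down — contradiction. So (3,2) = 8.
(3,1) = 23 − 17 = 6 completes the 23 across.
(2,1) = 9: the only remaining digit allowed by both the 19 across and the 22 down.
(2,2) = 19 − 16 = 3 completes the 19 across.

9 3 7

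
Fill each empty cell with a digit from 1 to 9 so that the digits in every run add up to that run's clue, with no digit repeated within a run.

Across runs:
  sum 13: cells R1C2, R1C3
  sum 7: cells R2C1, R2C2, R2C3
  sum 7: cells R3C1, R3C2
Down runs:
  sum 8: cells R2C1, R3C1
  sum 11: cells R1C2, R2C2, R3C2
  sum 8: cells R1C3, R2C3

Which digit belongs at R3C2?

7 in 3 cells must be {1,2,4}.
Nothing is forced directly, so branch on R2C1, whose candidates are 1 or 2. If R2C1 = 1: that forces R2C3 = 2, after which R3C1 would have to be in {1,2,3,4,5,6} for the 7 across but in {7} for the 8 down — contradiction. So R2C1 = 2.
R2C3 = 1: the only remaining digit allowed by both the 7 across and the 8 down.
R3C1 = 8 − 2 = 6 completes the 8 down.
R3C2 = 7 − 6 = 1 completes the 7 across.
R1C3 = 8 − 1 = 7 completes the 8 down.
R2C2 = 7 − 3 = 4 completes the 7 across.
R1C2 = 13 − 7 = 6 completes the 13 across.

1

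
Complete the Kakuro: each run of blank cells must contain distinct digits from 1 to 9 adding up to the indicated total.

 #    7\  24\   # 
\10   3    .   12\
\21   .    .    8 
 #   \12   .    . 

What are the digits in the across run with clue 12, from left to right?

8, 4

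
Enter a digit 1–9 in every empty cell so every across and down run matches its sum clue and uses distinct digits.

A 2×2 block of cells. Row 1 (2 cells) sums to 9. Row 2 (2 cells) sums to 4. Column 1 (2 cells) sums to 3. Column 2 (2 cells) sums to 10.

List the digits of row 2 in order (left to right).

1, 3

4 in 2 cells must be {1,3}; 3 in 2 cells must be {1,2}.
The 4 across and the 3 down share only 1, so (2,1) = 1.
(2,2) = 4 − 1 = 3 completes the 4 across.
(1,1) = 3 − 1 = 2 completes the 3 down.
(1,2) = 9 − 2 = 7 completes the 9 across.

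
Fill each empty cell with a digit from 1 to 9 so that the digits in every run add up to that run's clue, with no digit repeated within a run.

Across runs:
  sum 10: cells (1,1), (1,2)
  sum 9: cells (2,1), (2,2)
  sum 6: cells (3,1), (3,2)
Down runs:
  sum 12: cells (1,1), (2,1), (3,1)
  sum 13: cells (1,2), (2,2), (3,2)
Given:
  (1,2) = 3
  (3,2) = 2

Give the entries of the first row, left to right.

(1,1) = 10 − 3 = 7 completes the 10 across.
(2,2) = 13 − 5 = 8 completes the 13 down.
(3,1) = 6 − 2 = 4 completes the 6 across.
(2,1) = 9 − 8 = 1 completes the 9 across.

7 3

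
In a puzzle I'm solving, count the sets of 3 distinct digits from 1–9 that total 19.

5

3 distinct digits from 1–9 sum between 6 and 24.
Enumerating: {2,8,9}, {3,7,9}, {4,6,9}, {4,7,8}, {5,6,8}.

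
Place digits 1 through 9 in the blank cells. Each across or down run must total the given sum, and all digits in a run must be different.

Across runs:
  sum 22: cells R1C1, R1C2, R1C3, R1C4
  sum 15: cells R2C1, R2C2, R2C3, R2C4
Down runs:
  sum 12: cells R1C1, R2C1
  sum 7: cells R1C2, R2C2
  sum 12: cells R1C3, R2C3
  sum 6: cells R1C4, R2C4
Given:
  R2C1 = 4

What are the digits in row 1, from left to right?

R1C1 = 12 − 4 = 8 completes the 12 down.
Nothing is forced directly, so branch on R2C3, whose candidates are 3 or 7 or 8. If R2C3 = 7: that forces R1C3 = 5, R1C4 = 2, after which R2C4 would have to be in {1,3} for the 15 across but in {4} for the 6 down — contradiction. If R2C3 = 8: that forces R1C3 = 4, R1C4 = 1, after which R2C4 would have to be in {1,2} for the 15 across but in {5} for the 6 down — contradiction. So R2C3 = 3.
R1C3 = 12 − 3 = 9 completes the 12 down.
Nothing is forced directly, so branch on R2C4, whose candidates are 1 or 2. If R2C4 = 1: then R1C4 would have to be in {1,2,3,4} for the 22 across but in {5} for the 6 down — contradiction. So R2C4 = 2.
R1C4 = 6 − 2 = 4 completes the 6 down.
R2C2 = 15 − 9 = 6 completes the 15 across.
R1C2 = 22 − 21 = 1 completes the 22 across.

8 1 9 4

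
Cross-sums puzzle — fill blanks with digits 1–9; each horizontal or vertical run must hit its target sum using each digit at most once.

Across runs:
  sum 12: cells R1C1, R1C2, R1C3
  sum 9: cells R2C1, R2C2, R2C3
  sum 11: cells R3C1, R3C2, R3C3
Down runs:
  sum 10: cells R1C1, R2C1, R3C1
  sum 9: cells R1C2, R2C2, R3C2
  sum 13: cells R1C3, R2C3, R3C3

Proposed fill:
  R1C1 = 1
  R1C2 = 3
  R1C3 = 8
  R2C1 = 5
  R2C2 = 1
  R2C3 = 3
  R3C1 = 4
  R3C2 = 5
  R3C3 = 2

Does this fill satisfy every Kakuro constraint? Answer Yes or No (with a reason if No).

Yes

Across: 1+3+8=12; 5+1+3=9; 4+5+2=11. Down: 1+5+4=10; 3+1+5=9; 8+3+2=13. No digit repeats within any run.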